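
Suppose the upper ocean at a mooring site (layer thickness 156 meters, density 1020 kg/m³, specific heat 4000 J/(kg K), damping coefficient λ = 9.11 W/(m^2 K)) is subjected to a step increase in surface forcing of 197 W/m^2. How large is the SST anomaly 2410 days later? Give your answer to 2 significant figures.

21 K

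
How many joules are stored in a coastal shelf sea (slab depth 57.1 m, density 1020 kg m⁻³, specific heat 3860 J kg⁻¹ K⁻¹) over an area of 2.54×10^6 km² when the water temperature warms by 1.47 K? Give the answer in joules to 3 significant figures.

8.39×10^20 J

Areal heat capacity C = ρ c_p D = 1020 × 3860 × 57.1 = 2.25×10^8 J m⁻² K⁻¹.
Heat per unit area: q = C ΔT = 2.25×10^8 × 1.47 = 3.30×10^8 J/m².
Total heat: Q = q × A = 3.30×10^8 × (2.54×10^6 × 10⁶ m²) = 8.39×10^20 J.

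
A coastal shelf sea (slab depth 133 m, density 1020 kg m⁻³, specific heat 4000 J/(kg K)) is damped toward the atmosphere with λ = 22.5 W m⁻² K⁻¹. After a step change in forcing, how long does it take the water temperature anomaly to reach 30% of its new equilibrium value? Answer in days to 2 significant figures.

Areal heat capacity C = ρ c_p D = 1020 × 4000 × 133 = 5.43×10^8 J/(m²·K).
τ = C / λ = 5.43×10^8 / 22.5 = 2.41×10^7 s.
Fraction reached: 1 − e^(−t/τ) = 0.30 ⇒ t = −τ ln(1 − 0.30) = τ × 0.357.
t = 8.60×10^6 s = 99.6 days.

100 days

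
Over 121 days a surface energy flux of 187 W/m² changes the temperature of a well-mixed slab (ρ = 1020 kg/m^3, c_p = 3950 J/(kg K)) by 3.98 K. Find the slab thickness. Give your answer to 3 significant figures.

122 m

Heat input Q = F Δt = 187 × 1.05×10^7 s = 1.95×10^9 J/m².
Required areal heat capacity C = Q / ΔT = 4.91×10^8 J/(m²·K).
Depth D = C / (ρ c_p) = 4.91×10^8 / (1020 × 3950) = 122 m.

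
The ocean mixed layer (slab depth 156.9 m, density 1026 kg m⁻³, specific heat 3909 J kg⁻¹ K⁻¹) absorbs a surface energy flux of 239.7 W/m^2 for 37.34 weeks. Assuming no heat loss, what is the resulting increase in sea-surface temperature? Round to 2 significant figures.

8.6 K

Areal heat capacity C = ρ c_p D = 1026 × 3909 × 156.9 = 6.29×10^8 J/(m^2 K).
Net heat input Q = F Δt = 239.7 × (37.34 weeks × 6.048×10^5 s/week) = 5.41×10^9 J/m².
ΔT = Q / C = 5.41×10^9 / 6.29×10^8 = 8.60 K.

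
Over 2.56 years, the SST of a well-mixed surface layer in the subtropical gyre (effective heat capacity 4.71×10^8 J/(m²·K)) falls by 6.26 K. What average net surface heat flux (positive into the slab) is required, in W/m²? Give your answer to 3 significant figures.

Areal heat capacity C = 4.71×10^8 J/(m²·K) (given).
Required heat per unit area: Q = C ΔT = 4.71×10^8 × -6.26 = -2.95×10^9 J/m².
Flux F = Q / Δt = -2.95×10^9 / 8.08×10^7 s = -36.5 W/m².

-36.5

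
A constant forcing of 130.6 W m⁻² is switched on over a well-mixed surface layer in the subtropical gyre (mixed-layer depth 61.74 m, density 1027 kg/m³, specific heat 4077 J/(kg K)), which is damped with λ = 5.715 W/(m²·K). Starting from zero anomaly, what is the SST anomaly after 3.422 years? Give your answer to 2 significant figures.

Areal heat capacity C = ρ c_p D = 1027 × 4077 × 61.74 = 2.59×10^8 J/(m²·K).
τ = C / λ = 2.59×10^8 / 5.715 = 4.52×10^7 s.
Equilibrium anomaly ΔT_eq = F / λ = 130.6 / 5.715 = 22.9 K.
t = 3.422 years = 1.08×10^8 s, so t/τ = 2.39.
ΔT(t) = ΔT_eq (1 − e^(−t/τ)) = 22.9 × (1 − e^−2.39) = 20.8 K.

21 K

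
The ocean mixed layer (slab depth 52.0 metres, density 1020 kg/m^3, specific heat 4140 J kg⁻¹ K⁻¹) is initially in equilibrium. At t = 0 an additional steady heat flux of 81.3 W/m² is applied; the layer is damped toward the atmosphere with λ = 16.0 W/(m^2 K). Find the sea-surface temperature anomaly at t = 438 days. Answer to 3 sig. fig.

4.76 K

Areal heat capacity C = ρ c_p D = 1020 × 4140 × 52.0 = 2.20×10^8 J m⁻² K⁻¹.
τ = C / λ = 2.20×10^8 / 16.0 = 1.37×10^7 s.
Equilibrium anomaly ΔT_eq = F / λ = 81.3 / 16.0 = 5.08 K.
t = 438 days = 3.78×10^7 s, so t/τ = 2.76.
ΔT(t) = ΔT_eq (1 − e^(−t/τ)) = 5.08 × (1 − e^−2.76) = 4.76 K.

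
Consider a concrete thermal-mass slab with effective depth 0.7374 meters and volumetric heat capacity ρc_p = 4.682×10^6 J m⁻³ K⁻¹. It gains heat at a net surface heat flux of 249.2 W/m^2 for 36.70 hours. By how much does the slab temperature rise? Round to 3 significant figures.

Areal heat capacity C = ρc_p × D = 4.682×10^6 × 0.7374 = 3.45×10^6 J m⁻² K⁻¹.
Net heat input Q = F Δt = 249.2 × (36.70 hours × 3600 s/hour) = 3.29×10^7 J/m².
ΔT = Q / C = 3.29×10^7 / 3.45×10^6 = 9.54 K.

9.54 K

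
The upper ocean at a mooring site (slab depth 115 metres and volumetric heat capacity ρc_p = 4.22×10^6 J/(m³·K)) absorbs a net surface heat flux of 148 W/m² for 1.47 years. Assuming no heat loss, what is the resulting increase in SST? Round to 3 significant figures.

14.1 K

Areal heat capacity C = ρc_p × D = 4.22×10^6 × 115 = 4.85×10^8 J/(m^2 K).
Net heat input Q = F Δt = 148 × (1.47 years × 3.156×10^7 s/year) = 6.87×10^9 J/m².
ΔT = Q / C = 6.87×10^9 / 4.85×10^8 = 14.1 K.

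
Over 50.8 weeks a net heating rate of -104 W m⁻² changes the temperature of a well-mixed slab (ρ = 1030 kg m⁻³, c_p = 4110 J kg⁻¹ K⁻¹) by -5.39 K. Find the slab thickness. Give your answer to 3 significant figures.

Heat input Q = F Δt = -104 × 3.07×10^7 s = -3.20×10^9 J/m².
Required areal heat capacity C = Q / ΔT = 5.93×10^8 J/(m²·K).
Depth D = C / (ρ c_p) = 5.93×10^8 / (1030 × 4110) = 140 m.

140 m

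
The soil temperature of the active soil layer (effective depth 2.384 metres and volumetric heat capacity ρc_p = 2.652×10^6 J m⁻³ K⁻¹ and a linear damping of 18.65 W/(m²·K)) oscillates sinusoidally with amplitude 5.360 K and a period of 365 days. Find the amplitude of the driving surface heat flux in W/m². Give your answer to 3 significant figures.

Areal heat capacity C = ρc_p × D = 2.652×10^6 × 2.384 = 6.32×10^6 J m⁻² K⁻¹.
ω = 2π / 3.15×10^7 s = 1.99×10^-7 s⁻¹.
√((Cω)² + λ²) = √((1.26)² + 18.65²) = 18.7 W/(m²·K).
F₀ = A × √((Cω)²+λ²) = 5.360 × 18.7 = 100 W/m².

100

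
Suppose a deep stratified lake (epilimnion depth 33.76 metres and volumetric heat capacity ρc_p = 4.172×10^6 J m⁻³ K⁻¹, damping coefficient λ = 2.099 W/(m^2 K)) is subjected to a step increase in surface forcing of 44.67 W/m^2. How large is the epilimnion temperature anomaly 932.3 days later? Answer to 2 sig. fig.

Areal heat capacity C = ρc_p × D = 4.172×10^6 × 33.76 = 1.41×10^8 J m⁻² K⁻¹.
τ = C / λ = 1.41×10^8 / 2.099 = 6.71×10^7 s.
Equilibrium anomaly ΔT_eq = F / λ = 44.67 / 2.099 = 21.3 K.
t = 932.3 days = 8.06×10^7 s, so t/τ = 1.20.
ΔT(t) = ΔT_eq (1 − e^(−t/τ)) = 21.3 × (1 − e^−1.20) = 14.9 K.

15 K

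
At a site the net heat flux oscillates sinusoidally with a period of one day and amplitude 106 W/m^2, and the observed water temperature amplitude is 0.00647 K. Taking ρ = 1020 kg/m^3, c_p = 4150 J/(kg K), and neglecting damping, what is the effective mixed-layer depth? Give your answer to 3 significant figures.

53.2 m

ω = 2π / 86400 s = 7.27×10^-5 s⁻¹.
Required C = F₀ / (A ω) = 106 / (0.00647 × 7.27×10^-5) = 2.25×10^8 J/(m²·K).
D = C / (ρ c_p) = 2.25×10^8 / (1020 × 4150) = 53.2 m.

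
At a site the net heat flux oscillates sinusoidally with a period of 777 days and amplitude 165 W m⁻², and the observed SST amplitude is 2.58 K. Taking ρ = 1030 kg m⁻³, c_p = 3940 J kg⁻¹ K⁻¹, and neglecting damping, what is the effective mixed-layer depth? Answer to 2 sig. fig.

ω = 2π / 6.71×10^7 s = 9.36×10^-8 s⁻¹.
Required C = F₀ / (A ω) = 165 / (2.58 × 9.36×10^-8) = 6.83×10^8 J/(m²·K).
D = C / (ρ c_p) = 6.83×10^8 / (1030 × 3940) = 168 m.

170 m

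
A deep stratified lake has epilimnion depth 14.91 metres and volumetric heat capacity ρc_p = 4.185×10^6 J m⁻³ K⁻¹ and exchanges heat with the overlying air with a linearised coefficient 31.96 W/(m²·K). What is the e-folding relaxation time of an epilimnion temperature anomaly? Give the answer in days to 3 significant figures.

Areal heat capacity C = ρc_p × D = 4.185×10^6 × 14.91 = 6.24×10^7 J m⁻² K⁻¹.
Relaxation time τ = C / λ = 6.24×10^7 / 31.96 = 1.95×10^6 s.
In days: 1.95×10^6 s / (86400 s/day) = 22.6 days.

22.6 days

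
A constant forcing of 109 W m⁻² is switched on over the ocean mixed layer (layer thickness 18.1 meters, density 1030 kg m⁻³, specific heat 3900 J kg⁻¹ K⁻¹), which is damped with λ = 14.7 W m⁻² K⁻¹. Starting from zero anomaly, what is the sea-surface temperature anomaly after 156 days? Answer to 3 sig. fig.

Areal heat capacity C = ρ c_p D = 1030 × 3900 × 18.1 = 7.27×10^7 J/(m²·K).
τ = C / λ = 7.27×10^7 / 14.7 = 4.95×10^6 s.
Equilibrium anomaly ΔT_eq = F / λ = 109 / 14.7 = 7.41 K.
t = 156 days = 1.35×10^7 s, so t/τ = 2.73.
ΔT(t) = ΔT_eq (1 − e^(−t/τ)) = 7.41 × (1 − e^−2.73) = 6.93 K.

6.93 K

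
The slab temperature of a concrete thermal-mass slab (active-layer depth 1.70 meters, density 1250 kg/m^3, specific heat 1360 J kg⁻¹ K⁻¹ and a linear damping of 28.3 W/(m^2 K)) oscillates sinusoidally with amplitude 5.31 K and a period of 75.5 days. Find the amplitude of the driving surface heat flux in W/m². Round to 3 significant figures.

151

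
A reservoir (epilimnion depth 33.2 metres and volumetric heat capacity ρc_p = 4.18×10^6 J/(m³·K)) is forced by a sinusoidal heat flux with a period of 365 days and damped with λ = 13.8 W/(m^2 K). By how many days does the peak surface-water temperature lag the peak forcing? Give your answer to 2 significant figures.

Areal heat capacity C = ρc_p × D = 4.18×10^6 × 33.2 = 1.39×10^8 J m⁻² K⁻¹.
ω = 2π / 3.15×10^7 s = 1.99×10^-7 s⁻¹.
Phase lag φ = arctan(Cω/λ) = arctan(27.6/13.8) = 1.11 rad.
Time lag = φ / ω = 1.11 / 1.99×10^-7 = 5.56×10^6 s = 64.4 days.

64 days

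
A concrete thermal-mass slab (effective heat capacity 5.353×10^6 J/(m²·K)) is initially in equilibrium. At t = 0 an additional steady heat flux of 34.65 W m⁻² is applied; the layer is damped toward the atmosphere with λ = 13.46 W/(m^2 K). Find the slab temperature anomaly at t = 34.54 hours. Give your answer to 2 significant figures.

0.69 K

Areal heat capacity C = 5.353×10^6 J/(m²·K) (given).
τ = C / λ = 5.35×10^6 / 13.46 = 3.98×10^5 s.
Equilibrium anomaly ΔT_eq = F / λ = 34.65 / 13.46 = 2.57 K.
t = 34.54 hours = 1.24×10^5 s, so t/τ = 0.313.
ΔT(t) = ΔT_eq (1 − e^(−t/τ)) = 2.57 × (1 − e^−0.313) = 0.691 K.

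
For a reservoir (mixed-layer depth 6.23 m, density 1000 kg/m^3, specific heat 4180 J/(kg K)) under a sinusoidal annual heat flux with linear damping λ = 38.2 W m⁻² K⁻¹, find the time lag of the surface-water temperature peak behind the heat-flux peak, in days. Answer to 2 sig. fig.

7.8 days

Areal heat capacity C = ρ c_p D = 1000 × 4180 × 6.23 = 2.60×10^7 J/(m²·K).
ω = 2π / 3.15×10^7 s = 1.99×10^-7 s⁻¹.
Phase lag φ = arctan(Cω/λ) = arctan(5.19/38.2) = 0.135 rad.
Time lag = φ / ω = 0.135 / 1.99×10^-7 = 6.78×10^5 s = 7.84 days.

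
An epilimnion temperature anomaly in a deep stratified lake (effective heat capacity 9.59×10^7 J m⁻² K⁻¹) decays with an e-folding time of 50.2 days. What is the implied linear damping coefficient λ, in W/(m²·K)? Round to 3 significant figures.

Areal heat capacity C = 9.59×10^7 J m⁻² K⁻¹ (given).
τ = 50.2 days = 4.34×10^6 s.
λ = C / τ = 9.59×10^7 / 4.34×10^6 = 22.1 W/(m²·K).

22.1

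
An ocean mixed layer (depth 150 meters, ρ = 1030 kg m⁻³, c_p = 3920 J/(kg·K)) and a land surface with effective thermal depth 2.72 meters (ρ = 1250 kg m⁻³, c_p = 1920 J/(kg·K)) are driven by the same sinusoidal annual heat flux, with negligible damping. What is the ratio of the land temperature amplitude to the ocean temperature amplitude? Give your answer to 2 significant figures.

93

C_ocean = 1030 × 3920 × 150 = 6.06×10^8 J/(m²·K).
C_land = 1250 × 1920 × 2.72 = 6.53×10^6 J/(m²·K).
Undamped amplitude ∝ 1/C, so A_land/A_ocean = C_ocean/C_land = 92.8.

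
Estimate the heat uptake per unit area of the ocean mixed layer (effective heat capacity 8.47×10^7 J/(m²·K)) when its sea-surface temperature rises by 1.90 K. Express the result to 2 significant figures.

Areal heat capacity C = 8.47×10^7 J/(m²·K) (given).
ΔQ = C ΔT = 8.47×10^7 × 1.90 = 1.61×10^8 J/m².

1.6×10^8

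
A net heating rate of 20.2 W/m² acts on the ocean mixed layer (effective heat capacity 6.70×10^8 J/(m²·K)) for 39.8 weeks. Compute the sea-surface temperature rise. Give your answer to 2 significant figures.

0.73 K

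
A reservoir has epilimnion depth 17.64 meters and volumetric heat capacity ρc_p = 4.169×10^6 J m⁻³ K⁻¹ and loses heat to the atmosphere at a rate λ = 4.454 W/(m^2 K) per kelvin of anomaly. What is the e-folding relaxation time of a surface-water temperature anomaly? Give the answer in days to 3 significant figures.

191 days

Areal heat capacity C = ρc_p × D = 4.169×10^6 × 17.64 = 7.35×10^7 J/(m^2 K).
Relaxation time τ = C / λ = 7.35×10^7 / 4.454 = 1.65×10^7 s.
In days: 1.65×10^7 s / (86400 s/day) = 191 days.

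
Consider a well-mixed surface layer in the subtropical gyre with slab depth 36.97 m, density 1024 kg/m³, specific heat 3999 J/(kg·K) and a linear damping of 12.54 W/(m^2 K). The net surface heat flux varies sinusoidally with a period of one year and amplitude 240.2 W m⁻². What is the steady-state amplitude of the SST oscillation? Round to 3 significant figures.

7.35 K

Areal heat capacity C = ρ c_p D = 1024 × 3999 × 36.97 = 1.51×10^8 J m⁻² K⁻¹.
Angular frequency ω = 2π / T = 2π / 3.15×10^7 s = 1.99×10^-7 s⁻¹.
√((Cω)² + λ²) = √((30.2)² + 12.54²) = 32.7 W/(m²·K).
Amplitude A = F₀ / √((Cω)²+λ²) = 240.2 / 32.7 = 7.35 K.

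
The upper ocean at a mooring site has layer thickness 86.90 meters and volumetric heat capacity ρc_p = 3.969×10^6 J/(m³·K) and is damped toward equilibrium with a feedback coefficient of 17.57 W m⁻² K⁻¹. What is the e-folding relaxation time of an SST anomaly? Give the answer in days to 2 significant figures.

230 days

Areal heat capacity C = ρc_p × D = 3.969×10^6 × 86.90 = 3.45×10^8 J/(m²·K).
Relaxation time τ = C / λ = 3.45×10^8 / 17.57 = 1.96×10^7 s.
In days: 1.96×10^7 s / (86400 s/day) = 227 days.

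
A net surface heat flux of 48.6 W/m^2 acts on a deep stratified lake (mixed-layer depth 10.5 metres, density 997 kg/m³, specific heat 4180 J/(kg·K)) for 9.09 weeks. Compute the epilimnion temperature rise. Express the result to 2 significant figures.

6.1 K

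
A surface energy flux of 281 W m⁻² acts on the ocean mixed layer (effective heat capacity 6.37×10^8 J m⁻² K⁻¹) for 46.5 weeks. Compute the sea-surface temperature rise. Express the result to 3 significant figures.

12.4 K

Areal heat capacity C = 6.37×10^8 J m⁻² K⁻¹ (given).
Net heat input Q = F Δt = 281 × (46.5 weeks × 6.048×10^5 s/week) = 7.90×10^9 J/m².
ΔT = Q / C = 7.90×10^9 / 6.37×10^8 = 12.4 K.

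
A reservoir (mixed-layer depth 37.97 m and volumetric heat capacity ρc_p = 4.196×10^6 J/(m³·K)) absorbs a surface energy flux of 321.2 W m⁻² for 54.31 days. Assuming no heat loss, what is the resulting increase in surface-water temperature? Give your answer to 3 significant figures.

9.46 K

Areal heat capacity C = ρc_p × D = 4.196×10^6 × 37.97 = 1.59×10^8 J/(m^2 K).
Net heat input Q = F Δt = 321.2 × (54.31 days × 86400 s/day) = 1.51×10^9 J/m².
ΔT = Q / C = 1.51×10^9 / 1.59×10^8 = 9.46 K.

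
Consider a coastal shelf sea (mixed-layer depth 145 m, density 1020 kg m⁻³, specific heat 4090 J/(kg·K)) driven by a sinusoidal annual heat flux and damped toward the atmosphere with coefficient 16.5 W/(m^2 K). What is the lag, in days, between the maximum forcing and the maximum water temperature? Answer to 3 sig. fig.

83.3 days

Areal heat capacity C = ρ c_p D = 1020 × 4090 × 145 = 6.05×10^8 J/(m^2 K).
ω = 2π / 3.15×10^7 s = 1.99×10^-7 s⁻¹.
Phase lag φ = arctan(Cω/λ) = arctan(121/16.5) = 1.43 rad.
Time lag = φ / ω = 1.43 / 1.99×10^-7 = 7.20×10^6 s = 83.3 days.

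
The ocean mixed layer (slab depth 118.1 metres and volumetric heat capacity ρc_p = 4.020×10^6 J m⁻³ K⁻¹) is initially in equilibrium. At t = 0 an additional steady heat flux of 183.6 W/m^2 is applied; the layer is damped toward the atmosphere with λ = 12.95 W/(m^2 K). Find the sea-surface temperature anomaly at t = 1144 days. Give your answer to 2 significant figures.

Areal heat capacity C = ρc_p × D = 4.020×10^6 × 118.1 = 4.75×10^8 J/(m^2 K).
τ = C / λ = 4.75×10^8 / 12.95 = 3.67×10^7 s.
Equilibrium anomaly ΔT_eq = F / λ = 183.6 / 12.95 = 14.2 K.
t = 1144 days = 9.88×10^7 s, so t/τ = 2.70.
ΔT(t) = ΔT_eq (1 − e^(−t/τ)) = 14.2 × (1 − e^−2.70) = 13.2 K.

13 K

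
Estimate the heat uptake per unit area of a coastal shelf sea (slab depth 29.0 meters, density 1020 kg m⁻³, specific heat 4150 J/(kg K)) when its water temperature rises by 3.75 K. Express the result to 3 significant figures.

Areal heat capacity C = ρ c_p D = 1020 × 4150 × 29.0 = 1.23×10^8 J/(m²·K).
ΔQ = C ΔT = 1.23×10^8 × 3.75 = 4.60×10^8 J/m².

4.60×10^8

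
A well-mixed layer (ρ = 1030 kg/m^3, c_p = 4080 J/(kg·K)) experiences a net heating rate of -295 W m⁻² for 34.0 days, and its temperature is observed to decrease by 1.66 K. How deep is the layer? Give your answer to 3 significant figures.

124 m

Heat input Q = F Δt = -295 × 2.94×10^6 s = -8.67×10^8 J/m².
Required areal heat capacity C = Q / ΔT = 5.22×10^8 J/(m²·K).
Depth D = C / (ρ c_p) = 5.22×10^8 / (1030 × 4080) = 124 m.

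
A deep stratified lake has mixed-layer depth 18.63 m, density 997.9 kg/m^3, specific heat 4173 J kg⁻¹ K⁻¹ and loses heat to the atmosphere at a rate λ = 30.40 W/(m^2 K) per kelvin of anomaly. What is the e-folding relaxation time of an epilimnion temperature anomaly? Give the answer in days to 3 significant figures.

Areal heat capacity C = ρ c_p D = 997.9 × 4173 × 18.63 = 7.76×10^7 J/(m^2 K).
Relaxation time τ = C / λ = 7.76×10^7 / 30.40 = 2.55×10^6 s.
In days: 2.55×10^6 s / (86400 s/day) = 29.5 days.

29.5 days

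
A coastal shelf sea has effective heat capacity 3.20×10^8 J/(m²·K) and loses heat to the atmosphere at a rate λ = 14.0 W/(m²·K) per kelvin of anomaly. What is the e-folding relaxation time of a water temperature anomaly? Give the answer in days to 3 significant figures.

265 days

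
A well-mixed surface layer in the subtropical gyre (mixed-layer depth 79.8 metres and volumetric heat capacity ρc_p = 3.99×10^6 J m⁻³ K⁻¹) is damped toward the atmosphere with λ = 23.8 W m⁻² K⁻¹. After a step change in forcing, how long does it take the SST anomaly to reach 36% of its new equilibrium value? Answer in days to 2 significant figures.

Areal heat capacity C = ρc_p × D = 3.99×10^6 × 79.8 = 3.18×10^8 J/(m^2 K).
τ = C / λ = 3.18×10^8 / 23.8 = 1.34×10^7 s.
Fraction reached: 1 − e^(−t/τ) = 0.36 ⇒ t = −τ ln(1 − 0.36) = τ × 0.446.
t = 5.97×10^6 s = 69.1 days.

69 days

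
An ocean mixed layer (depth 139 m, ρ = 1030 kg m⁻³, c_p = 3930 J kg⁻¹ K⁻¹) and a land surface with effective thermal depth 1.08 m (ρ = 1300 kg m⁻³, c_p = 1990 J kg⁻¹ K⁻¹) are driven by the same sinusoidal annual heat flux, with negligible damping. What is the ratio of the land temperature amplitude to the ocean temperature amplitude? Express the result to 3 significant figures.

201

C_ocean = 1030 × 3930 × 139 = 5.63×10^8 J/(m²·K).
C_land = 1300 × 1990 × 1.08 = 2.79×10^6 J/(m²·K).
Undamped amplitude ∝ 1/C, so A_land/A_ocean = C_ocean/C_land = 201.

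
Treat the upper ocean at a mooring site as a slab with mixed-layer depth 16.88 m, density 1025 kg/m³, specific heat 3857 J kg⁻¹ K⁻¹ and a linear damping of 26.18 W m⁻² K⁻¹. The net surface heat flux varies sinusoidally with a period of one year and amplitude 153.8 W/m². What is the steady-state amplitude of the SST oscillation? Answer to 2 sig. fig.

5.2 K

Areal heat capacity C = ρ c_p D = 1025 × 3857 × 16.88 = 6.67×10^7 J/(m²·K).
Angular frequency ω = 2π / T = 2π / 3.15×10^7 s = 1.99×10^-7 s⁻¹.
√((Cω)² + λ²) = √((13.3)² + 26.18²) = 29.4 W/(m²·K).
Amplitude A = F₀ / √((Cω)²+λ²) = 153.8 / 29.4 = 5.24 K.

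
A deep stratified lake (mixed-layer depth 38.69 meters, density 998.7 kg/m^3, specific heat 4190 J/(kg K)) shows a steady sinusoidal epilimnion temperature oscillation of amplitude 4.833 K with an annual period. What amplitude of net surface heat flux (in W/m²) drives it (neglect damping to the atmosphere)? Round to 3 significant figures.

Areal heat capacity C = ρ c_p D = 998.7 × 4190 × 38.69 = 1.62×10^8 J/(m²·K).
ω = 2π / 3.15×10^7 s = 1.99×10^-7 s⁻¹.
Cω = 1.62×10^8 × 1.99×10^-7 = 32.3 W/(m²·K).
F₀ = A × Cω = 4.833 × 32.3 = 156 W/m².

156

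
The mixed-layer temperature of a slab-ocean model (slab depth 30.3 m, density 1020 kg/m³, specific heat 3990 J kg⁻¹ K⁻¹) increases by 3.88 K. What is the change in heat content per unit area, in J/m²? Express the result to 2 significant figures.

Areal heat capacity C = ρ c_p D = 1020 × 3990 × 30.3 = 1.23×10^8 J m⁻² K⁻¹.
ΔQ = C ΔT = 1.23×10^8 × 3.88 = 4.78×10^8 J/m².

4.8×10^8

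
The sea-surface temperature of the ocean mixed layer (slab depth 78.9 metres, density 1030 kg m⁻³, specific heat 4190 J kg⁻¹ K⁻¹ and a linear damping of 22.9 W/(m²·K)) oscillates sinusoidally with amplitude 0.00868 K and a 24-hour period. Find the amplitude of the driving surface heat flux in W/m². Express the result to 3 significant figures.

Areal heat capacity C = ρ c_p D = 1030 × 4190 × 78.9 = 3.41×10^8 J m⁻² K⁻¹.
ω = 2π / 86400 s = 7.27×10^-5 s⁻¹.
√((Cω)² + λ²) = √((24800)² + 22.9²) = 24800 W/(m²·K).
F₀ = A × √((Cω)²+λ²) = 0.00868 × 24800 = 215 W/m².

215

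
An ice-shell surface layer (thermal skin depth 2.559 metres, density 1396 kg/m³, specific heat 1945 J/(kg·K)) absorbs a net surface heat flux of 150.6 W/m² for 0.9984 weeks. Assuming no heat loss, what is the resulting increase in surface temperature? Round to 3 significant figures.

Areal heat capacity C = ρ c_p D = 1396 × 1945 × 2.559 = 6.95×10^6 J/(m^2 K).
Net heat input Q = F Δt = 150.6 × (0.9984 weeks × 6.048×10^5 s/week) = 9.09×10^7 J/m².
ΔT = Q / C = 9.09×10^7 / 6.95×10^6 = 13.1 K.

13.1 K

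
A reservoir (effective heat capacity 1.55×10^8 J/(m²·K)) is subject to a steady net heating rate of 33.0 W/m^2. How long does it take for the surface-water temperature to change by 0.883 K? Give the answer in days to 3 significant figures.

48.0 days

Areal heat capacity C = 1.55×10^8 J/(m²·K) (given).
Time required: Δt = C ΔT / F = 1.55×10^8 × 0.883 / 33.0 = 4.15×10^6 s.
In days: 4.15×10^6 s / (86400 s/day) = 48.0 days.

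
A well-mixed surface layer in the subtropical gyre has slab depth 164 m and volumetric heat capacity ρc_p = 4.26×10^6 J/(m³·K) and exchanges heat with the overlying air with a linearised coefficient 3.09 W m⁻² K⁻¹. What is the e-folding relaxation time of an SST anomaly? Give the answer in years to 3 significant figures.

7.16 years

Areal heat capacity C = ρc_p × D = 4.26×10^6 × 164 = 6.99×10^8 J/(m²·K).
Relaxation time τ = C / λ = 6.99×10^8 / 3.09 = 2.26×10^8 s.
In years: 2.26×10^8 s / (3.156×10^7 s/year) = 7.16 years.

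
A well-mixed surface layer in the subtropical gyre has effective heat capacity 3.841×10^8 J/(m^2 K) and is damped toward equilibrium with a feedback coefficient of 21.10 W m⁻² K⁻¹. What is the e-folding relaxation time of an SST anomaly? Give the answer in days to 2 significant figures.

210 days

Areal heat capacity C = 3.841×10^8 J/(m^2 K) (given).
Relaxation time τ = C / λ = 3.84×10^8 / 21.10 = 1.82×10^7 s.
In days: 1.82×10^7 s / (86400 s/day) = 211 days.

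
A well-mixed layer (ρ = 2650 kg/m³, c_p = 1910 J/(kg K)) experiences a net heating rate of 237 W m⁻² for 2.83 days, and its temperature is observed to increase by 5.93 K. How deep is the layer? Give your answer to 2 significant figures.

Heat input Q = F Δt = 237 × 2.45×10^5 s = 5.79×10^7 J/m².
Required areal heat capacity C = Q / ΔT = 9.77×10^6 J/(m²·K).
Depth D = C / (ρ c_p) = 9.77×10^6 / (2650 × 1910) = 1.93 m.

1.9 m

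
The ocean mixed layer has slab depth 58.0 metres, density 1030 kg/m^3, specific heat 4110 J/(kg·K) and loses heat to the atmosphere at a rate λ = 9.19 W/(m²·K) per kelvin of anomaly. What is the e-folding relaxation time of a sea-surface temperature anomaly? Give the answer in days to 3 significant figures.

Areal heat capacity C = ρ c_p D = 1030 × 4110 × 58.0 = 2.46×10^8 J m⁻² K⁻¹.
Relaxation time τ = C / λ = 2.46×10^8 / 9.19 = 2.67×10^7 s.
In days: 2.67×10^7 s / (86400 s/day) = 309 days.

309 days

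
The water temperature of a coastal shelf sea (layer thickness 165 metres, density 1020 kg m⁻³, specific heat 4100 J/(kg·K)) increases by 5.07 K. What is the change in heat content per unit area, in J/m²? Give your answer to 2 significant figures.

Areal heat capacity C = ρ c_p D = 1020 × 4100 × 165 = 6.90×10^8 J/(m²·K).
ΔQ = C ΔT = 6.90×10^8 × 5.07 = 3.50×10^9 J/m².

3.5×10^9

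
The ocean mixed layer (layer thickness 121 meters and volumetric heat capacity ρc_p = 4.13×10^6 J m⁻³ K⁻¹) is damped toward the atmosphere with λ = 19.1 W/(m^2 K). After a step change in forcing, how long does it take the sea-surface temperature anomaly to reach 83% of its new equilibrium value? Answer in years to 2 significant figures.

Areal heat capacity C = ρc_p × D = 4.13×10^6 × 121 = 5.00×10^8 J/(m²·K).
τ = C / λ = 5.00×10^8 / 19.1 = 2.62×10^7 s.
Fraction reached: 1 − e^(−t/τ) = 0.83 ⇒ t = −τ ln(1 − 0.83) = τ × 1.77.
t = 4.64×10^7 s = 1.47 years.

1.5 years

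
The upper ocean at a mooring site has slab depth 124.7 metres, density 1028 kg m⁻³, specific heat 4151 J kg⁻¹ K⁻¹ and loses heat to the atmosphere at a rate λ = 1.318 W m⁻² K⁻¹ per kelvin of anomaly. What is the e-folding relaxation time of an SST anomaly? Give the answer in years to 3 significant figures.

12.8 years

Areal heat capacity C = ρ c_p D = 1028 × 4151 × 124.7 = 5.32×10^8 J m⁻² K⁻¹.
Relaxation time τ = C / λ = 5.32×10^8 / 1.318 = 4.04×10^8 s.
In years: 4.04×10^8 s / (3.156×10^7 s/year) = 12.8 years.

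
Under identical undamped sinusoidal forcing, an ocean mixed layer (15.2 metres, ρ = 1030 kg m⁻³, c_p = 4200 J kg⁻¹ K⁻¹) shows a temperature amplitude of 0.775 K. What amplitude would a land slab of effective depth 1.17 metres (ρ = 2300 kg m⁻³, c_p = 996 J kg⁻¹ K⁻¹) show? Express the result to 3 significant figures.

19.0 K

C_ocean = 6.58×10^7 J/(m²·K); C_land = 2.68×10^6 J/(m²·K).
A ∝ 1/C ⇒ A_land = A_ocean × C_ocean/C_land = 0.775 × 24.5 = 19.0 K.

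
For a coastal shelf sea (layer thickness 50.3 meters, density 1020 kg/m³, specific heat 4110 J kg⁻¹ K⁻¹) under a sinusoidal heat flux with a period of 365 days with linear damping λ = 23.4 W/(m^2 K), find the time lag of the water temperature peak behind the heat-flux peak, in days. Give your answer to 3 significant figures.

Areal heat capacity C = ρ c_p D = 1020 × 4110 × 50.3 = 2.11×10^8 J/(m^2 K).
ω = 2π / 3.15×10^7 s = 1.99×10^-7 s⁻¹.
Phase lag φ = arctan(Cω/λ) = arctan(42.0/23.4) = 1.06 rad.
Time lag = φ / ω = 1.06 / 1.99×10^-7 = 5.33×10^6 s = 61.7 days.

61.7 days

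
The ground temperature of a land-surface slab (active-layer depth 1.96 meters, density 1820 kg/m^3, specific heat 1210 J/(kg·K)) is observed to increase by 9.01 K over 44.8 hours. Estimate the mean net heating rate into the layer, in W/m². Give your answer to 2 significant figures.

Areal heat capacity C = ρ c_p D = 1820 × 1210 × 1.96 = 4.32×10^6 J/(m^2 K).
Required heat per unit area: Q = C ΔT = 4.32×10^6 × 9.01 = 3.89×10^7 J/m².
Flux F = Q / Δt = 3.89×10^7 / 1.61×10^5 s = 241 W/m².

240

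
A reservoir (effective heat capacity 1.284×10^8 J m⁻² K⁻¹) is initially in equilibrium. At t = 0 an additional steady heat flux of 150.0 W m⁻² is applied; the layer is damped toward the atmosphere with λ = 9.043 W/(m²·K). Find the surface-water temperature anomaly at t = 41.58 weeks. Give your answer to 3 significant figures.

Areal heat capacity C = 1.284×10^8 J m⁻² K⁻¹ (given).
τ = C / λ = 1.28×10^8 / 9.043 = 1.42×10^7 s.
Equilibrium anomaly ΔT_eq = F / λ = 150.0 / 9.043 = 16.6 K.
t = 41.58 weeks = 2.51×10^7 s, so t/τ = 1.77.
ΔT(t) = ΔT_eq (1 − e^(−t/τ)) = 16.6 × (1 − e^−1.77) = 13.8 K.

13.8 K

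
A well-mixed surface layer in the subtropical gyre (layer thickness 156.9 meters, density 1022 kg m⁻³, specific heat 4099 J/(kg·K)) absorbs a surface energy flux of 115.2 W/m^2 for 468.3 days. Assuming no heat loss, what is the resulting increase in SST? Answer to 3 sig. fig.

7.09 K

Areal heat capacity C = ρ c_p D = 1022 × 4099 × 156.9 = 6.57×10^8 J/(m^2 K).
Net heat input Q = F Δt = 115.2 × (468.3 days × 86400 s/day) = 4.66×10^9 J/m².
ΔT = Q / C = 4.66×10^9 / 6.57×10^8 = 7.09 K.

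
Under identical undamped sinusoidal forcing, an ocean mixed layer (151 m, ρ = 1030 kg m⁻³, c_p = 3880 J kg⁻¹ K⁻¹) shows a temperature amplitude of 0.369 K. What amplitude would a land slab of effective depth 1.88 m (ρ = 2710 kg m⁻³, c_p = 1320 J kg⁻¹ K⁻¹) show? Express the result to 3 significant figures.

C_ocean = 6.03×10^8 J/(m²·K); C_land = 6.73×10^6 J/(m²·K).
A ∝ 1/C ⇒ A_land = A_ocean × C_ocean/C_land = 0.369 × 89.7 = 33.1 K.

33.1 K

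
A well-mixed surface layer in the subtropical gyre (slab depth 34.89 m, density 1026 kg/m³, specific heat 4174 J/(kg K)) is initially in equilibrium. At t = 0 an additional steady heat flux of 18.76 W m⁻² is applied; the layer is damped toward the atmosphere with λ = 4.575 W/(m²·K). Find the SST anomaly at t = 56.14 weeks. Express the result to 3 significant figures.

Areal heat capacity C = ρ c_p D = 1026 × 4174 × 34.89 = 1.49×10^8 J/(m^2 K).
τ = C / λ = 1.49×10^8 / 4.575 = 3.27×10^7 s.
Equilibrium anomaly ΔT_eq = F / λ = 18.76 / 4.575 = 4.10 K.
t = 56.14 weeks = 3.40×10^7 s, so t/τ = 1.04.
ΔT(t) = ΔT_eq (1 − e^(−t/τ)) = 4.10 × (1 − e^−1.04) = 2.65 K.

2.65 K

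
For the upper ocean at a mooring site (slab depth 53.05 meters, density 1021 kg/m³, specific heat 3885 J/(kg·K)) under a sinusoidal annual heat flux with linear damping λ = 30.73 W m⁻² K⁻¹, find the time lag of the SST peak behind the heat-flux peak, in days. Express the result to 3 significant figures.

54.5 days

Areal heat capacity C = ρ c_p D = 1021 × 3885 × 53.05 = 2.10×10^8 J/(m^2 K).
ω = 2π / 3.15×10^7 s = 1.99×10^-7 s⁻¹.
Phase lag φ = arctan(Cω/λ) = arctan(41.9/30.73) = 0.938 rad.
Time lag = φ / ω = 0.938 / 1.99×10^-7 = 4.71×10^6 s = 54.5 days.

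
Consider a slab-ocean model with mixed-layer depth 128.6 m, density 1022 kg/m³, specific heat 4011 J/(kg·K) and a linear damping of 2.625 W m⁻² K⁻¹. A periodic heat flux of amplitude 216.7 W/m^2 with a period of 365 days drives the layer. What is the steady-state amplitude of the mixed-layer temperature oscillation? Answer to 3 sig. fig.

2.06 K

Areal heat capacity C = ρ c_p D = 1022 × 4011 × 128.6 = 5.27×10^8 J/(m^2 K).
Angular frequency ω = 2π / T = 2π / 3.15×10^7 s = 1.99×10^-7 s⁻¹.
√((Cω)² + λ²) = √((105)² + 2.625²) = 105 W/(m²·K).
Amplitude A = F₀ / √((Cω)²+λ²) = 216.7 / 105 = 2.06 K.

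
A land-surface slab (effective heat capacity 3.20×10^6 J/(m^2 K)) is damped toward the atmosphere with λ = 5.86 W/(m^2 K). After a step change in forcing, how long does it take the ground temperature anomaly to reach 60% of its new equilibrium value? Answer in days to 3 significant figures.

5.79 days

Areal heat capacity C = 3.20×10^6 J/(m^2 K) (given).
τ = C / λ = 3.20×10^6 / 5.86 = 5.46×10^5 s.
Fraction reached: 1 − e^(−t/τ) = 0.60 ⇒ t = −τ ln(1 − 0.60) = τ × 0.916.
t = 5.00×10^5 s = 5.79 days.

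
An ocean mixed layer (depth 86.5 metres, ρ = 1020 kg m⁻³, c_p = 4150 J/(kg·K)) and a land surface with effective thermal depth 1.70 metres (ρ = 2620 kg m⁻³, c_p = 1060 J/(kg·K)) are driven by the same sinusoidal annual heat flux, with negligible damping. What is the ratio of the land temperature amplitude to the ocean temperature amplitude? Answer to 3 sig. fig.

77.6

C_ocean = 1020 × 4150 × 86.5 = 3.66×10^8 J/(m²·K).
C_land = 2620 × 1060 × 1.70 = 4.72×10^6 J/(m²·K).
Undamped amplitude ∝ 1/C, so A_land/A_ocean = C_ocean/C_land = 77.6.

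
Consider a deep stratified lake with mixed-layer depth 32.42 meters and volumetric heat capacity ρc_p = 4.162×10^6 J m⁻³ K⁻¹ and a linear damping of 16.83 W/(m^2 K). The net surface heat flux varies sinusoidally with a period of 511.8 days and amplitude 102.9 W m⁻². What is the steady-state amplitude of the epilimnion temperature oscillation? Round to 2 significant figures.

Areal heat capacity C = ρc_p × D = 4.162×10^6 × 32.42 = 1.35×10^8 J m⁻² K⁻¹.
Angular frequency ω = 2π / T = 2π / 4.42×10^7 s = 1.42×10^-7 s⁻¹.
√((Cω)² + λ²) = √((19.2)² + 16.83²) = 25.5 W/(m²·K).
Amplitude A = F₀ / √((Cω)²+λ²) = 102.9 / 25.5 = 4.03 K.

4.0 K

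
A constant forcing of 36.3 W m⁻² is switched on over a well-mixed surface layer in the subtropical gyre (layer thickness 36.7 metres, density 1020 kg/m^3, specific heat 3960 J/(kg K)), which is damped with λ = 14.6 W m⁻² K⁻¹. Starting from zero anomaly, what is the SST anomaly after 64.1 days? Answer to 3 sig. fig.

Areal heat capacity C = ρ c_p D = 1020 × 3960 × 36.7 = 1.48×10^8 J/(m^2 K).
τ = C / λ = 1.48×10^8 / 14.6 = 1.02×10^7 s.
Equilibrium anomaly ΔT_eq = F / λ = 36.3 / 14.6 = 2.49 K.
t = 64.1 days = 5.54×10^6 s, so t/τ = 0.545.
ΔT(t) = ΔT_eq (1 − e^(−t/τ)) = 2.49 × (1 − e^−0.545) = 1.05 K.

1.05 K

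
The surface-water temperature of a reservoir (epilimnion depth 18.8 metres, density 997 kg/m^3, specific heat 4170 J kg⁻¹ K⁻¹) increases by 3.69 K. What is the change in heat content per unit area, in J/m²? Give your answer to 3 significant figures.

2.88×10^8

Areal heat capacity C = ρ c_p D = 997 × 4170 × 18.8 = 7.82×10^7 J/(m^2 K).
ΔQ = C ΔT = 7.82×10^7 × 3.69 = 2.88×10^8 J/m².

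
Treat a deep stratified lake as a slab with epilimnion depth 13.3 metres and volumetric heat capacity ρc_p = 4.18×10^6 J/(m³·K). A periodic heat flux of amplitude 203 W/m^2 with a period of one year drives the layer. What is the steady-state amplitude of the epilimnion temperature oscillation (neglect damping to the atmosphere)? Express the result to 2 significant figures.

Areal heat capacity C = ρc_p × D = 4.18×10^6 × 13.3 = 5.56×10^7 J/(m²·K).
Angular frequency ω = 2π / T = 2π / 3.15×10^7 s = 1.99×10^-7 s⁻¹.
Cω = 5.56×10^7 × 1.99×10^-7 = 11.1 W/(m²·K).
Amplitude A = F₀ / (Cω) = 203 / 11.1 = 18.3 K.

18 K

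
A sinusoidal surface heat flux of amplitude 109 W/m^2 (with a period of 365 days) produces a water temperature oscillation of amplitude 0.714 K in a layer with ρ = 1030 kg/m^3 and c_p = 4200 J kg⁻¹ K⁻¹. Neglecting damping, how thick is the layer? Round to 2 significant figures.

180 m

ω = 2π / 3.15×10^7 s = 1.99×10^-7 s⁻¹.
Required C = F₀ / (A ω) = 109 / (0.714 × 1.99×10^-7) = 7.66×10^8 J/(m²·K).
D = C / (ρ c_p) = 7.66×10^8 / (1030 × 4200) = 177 m.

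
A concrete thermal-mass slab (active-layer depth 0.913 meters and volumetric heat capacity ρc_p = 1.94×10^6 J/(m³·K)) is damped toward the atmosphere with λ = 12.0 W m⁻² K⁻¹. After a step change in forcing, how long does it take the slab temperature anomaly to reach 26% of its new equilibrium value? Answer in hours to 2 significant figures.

Areal heat capacity C = ρc_p × D = 1.94×10^6 × 0.913 = 1.77×10^6 J/(m²·K).
τ = C / λ = 1.77×10^6 / 12.0 = 1.48×10^5 s.
Fraction reached: 1 − e^(−t/τ) = 0.26 ⇒ t = −τ ln(1 − 0.26) = τ × 0.301.
t = 44400 s = 12.3 hours.

12 hours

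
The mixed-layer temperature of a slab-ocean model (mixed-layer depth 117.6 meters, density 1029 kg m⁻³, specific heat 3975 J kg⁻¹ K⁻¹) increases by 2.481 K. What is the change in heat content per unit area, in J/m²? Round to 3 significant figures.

Areal heat capacity C = ρ c_p D = 1029 × 3975 × 117.6 = 4.81×10^8 J m⁻² K⁻¹.
ΔQ = C ΔT = 4.81×10^8 × 2.481 = 1.19×10^9 J/m².

1.19×10^9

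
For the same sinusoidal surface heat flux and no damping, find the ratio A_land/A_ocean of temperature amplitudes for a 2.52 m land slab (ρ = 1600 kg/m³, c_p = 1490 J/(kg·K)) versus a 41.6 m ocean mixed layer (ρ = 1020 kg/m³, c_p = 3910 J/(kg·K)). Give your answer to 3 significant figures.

C_ocean = 1020 × 3910 × 41.6 = 1.66×10^8 J/(m²·K).
C_land = 1600 × 1490 × 2.52 = 6.01×10^6 J/(m²·K).
Undamped amplitude ∝ 1/C, so A_land/A_ocean = C_ocean/C_land = 27.6.

27.6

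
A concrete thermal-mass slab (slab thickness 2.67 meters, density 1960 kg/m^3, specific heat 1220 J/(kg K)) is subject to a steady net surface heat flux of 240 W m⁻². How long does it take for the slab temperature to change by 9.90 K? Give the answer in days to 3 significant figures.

Areal heat capacity C = ρ c_p D = 1960 × 1220 × 2.67 = 6.38×10^6 J/(m²·K).
Time required: Δt = C ΔT / F = 6.38×10^6 × 9.90 / 240 = 2.63×10^5 s.
In days: 2.63×10^5 s / (86400 s/day) = 3.05 days.

3.05 days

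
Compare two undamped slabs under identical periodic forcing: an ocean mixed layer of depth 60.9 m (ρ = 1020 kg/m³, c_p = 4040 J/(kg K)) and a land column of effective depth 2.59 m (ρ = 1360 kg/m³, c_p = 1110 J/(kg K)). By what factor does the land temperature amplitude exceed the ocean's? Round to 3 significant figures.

64.2

C_ocean = 1020 × 4040 × 60.9 = 2.51×10^8 J/(m²·K).
C_land = 1360 × 1110 × 2.59 = 3.91×10^6 J/(m²·K).
Undamped amplitude ∝ 1/C, so A_land/A_ocean = C_ocean/C_land = 64.2.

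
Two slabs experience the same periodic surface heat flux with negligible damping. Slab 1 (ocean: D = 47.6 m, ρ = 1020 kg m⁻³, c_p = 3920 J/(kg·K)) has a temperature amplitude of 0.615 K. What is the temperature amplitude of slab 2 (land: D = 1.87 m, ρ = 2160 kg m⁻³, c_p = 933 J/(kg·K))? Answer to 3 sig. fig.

31.1 K

C_ocean = 1.90×10^8 J/(m²·K); C_land = 3.77×10^6 J/(m²·K).
A ∝ 1/C ⇒ A_land = A_ocean × C_ocean/C_land = 0.615 × 50.5 = 31.1 K.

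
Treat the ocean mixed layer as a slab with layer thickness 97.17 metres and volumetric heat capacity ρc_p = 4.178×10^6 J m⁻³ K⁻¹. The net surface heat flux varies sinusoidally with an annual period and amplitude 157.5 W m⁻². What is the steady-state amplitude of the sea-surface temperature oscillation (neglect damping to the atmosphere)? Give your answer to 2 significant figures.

1.9 K

Areal heat capacity C = ρc_p × D = 4.178×10^6 × 97.17 = 4.06×10^8 J/(m^2 K).
Angular frequency ω = 2π / T = 2π / 3.15×10^7 s = 1.99×10^-7 s⁻¹.
Cω = 4.06×10^8 × 1.99×10^-7 = 80.9 W/(m²·K).
Amplitude A = F₀ / (Cω) = 157.5 / 80.9 = 1.95 K.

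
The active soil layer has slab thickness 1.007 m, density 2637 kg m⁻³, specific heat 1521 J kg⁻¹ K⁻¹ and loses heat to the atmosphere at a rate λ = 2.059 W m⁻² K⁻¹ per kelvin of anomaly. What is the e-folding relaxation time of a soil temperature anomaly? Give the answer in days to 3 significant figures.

Areal heat capacity C = ρ c_p D = 2637 × 1521 × 1.007 = 4.04×10^6 J m⁻² K⁻¹.
Relaxation time τ = C / λ = 4.04×10^6 / 2.059 = 1.96×10^6 s.
In days: 1.96×10^6 s / (86400 s/day) = 22.7 days.

22.7 days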